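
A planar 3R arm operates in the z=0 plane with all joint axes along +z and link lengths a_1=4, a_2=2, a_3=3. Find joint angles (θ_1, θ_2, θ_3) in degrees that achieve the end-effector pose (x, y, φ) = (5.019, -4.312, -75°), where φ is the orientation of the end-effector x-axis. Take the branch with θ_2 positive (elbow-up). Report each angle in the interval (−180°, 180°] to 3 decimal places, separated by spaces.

wrist centre = target − a_3·(cos φ, sin φ) = (4.2425, -1.4142)
cos θ_2 = (19.9992−4²−2²)/(2·4·2) = -0.0001; θ_2 = 90.0029° (elbow-up)
β = atan2(-1.4142,4.2425) = -18.4355°; ψ = atan2(2.0000,3.9999) = 26.5656°
θ_1 = β − ψ = -45.0011°
θ_3 = φ − θ_1 − θ_2 = -120.0018° (wrapped to (-180°,180°])

-45.001 90.003 -120.002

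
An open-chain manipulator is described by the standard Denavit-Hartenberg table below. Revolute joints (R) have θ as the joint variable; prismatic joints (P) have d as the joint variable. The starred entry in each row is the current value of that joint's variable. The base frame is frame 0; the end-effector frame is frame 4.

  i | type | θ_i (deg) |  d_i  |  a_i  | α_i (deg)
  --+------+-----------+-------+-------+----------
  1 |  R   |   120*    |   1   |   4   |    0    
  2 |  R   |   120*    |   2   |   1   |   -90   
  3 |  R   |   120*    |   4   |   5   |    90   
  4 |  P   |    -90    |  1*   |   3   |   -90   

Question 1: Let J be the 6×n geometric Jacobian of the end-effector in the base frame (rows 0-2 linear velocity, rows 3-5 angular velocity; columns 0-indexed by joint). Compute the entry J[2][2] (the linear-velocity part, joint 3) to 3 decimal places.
axis z_2 = (0.8660,-0.5000,0.0000); lever o_n−o_2 = (1.6830,0.9151,-4.8301)
cross product → J_v[:, 2] = (2.4151,4.1830,1.6340)
J_ω[:, 2] = z_2
entry J[2][2] = 1.6340

1.634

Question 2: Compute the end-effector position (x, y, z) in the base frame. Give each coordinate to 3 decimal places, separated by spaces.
-0.817 3.513 -1.830

after link 1: o_1 = (-2.0000, 3.4641, 1.0000)
after link 2: o_2 = (-2.5000, 2.5981, 3.0000)
after link 3: o_3 = (2.2141, 2.7631, -1.3301)
after link 4: o_4 = (-0.8170, 3.5131, -1.8301)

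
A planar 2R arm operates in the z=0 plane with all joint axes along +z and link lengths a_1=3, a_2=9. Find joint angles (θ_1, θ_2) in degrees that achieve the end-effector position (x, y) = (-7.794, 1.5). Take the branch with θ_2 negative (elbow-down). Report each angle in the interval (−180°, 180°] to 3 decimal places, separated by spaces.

cos θ_2 = (62.9964−3²−9²)/(2·3·9) = -0.5001; θ_2 = -120.0044° (elbow-down)
β = atan2(1.5000,-7.7940) = 169.1063°; ψ = atan2(-7.7939,-1.5006) = -100.8981°
θ_1 = β − ψ = 270.0044°

-89.996 -120.004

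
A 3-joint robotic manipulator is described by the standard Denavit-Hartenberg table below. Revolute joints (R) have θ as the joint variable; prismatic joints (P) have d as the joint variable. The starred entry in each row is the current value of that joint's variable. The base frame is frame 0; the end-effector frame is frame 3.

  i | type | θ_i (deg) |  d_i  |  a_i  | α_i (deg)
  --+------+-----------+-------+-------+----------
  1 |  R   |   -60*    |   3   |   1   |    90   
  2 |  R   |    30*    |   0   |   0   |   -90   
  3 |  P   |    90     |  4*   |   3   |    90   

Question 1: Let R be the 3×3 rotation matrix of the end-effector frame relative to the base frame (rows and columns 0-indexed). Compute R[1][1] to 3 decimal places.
0.433

End-effector y-axis (col 1 of R) = (-0.2500,0.4330,0.8660)
R[1][1] = 0.4330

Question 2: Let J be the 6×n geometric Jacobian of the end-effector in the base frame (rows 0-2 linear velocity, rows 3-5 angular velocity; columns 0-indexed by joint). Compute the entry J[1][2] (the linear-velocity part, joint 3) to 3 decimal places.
prismatic axis z_2 = (-0.2500,0.4330,0.8660)
J_v[:, 2] = z_2; J_ω[:, 2] = (0,0,0)
entry J[1][2] = 0.4330

0.433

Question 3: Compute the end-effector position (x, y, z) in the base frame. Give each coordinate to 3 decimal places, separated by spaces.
after link 1: o_1 = (0.5000, -0.8660, 3.0000)
after link 2: o_2 = (0.5000, -0.8660, 3.0000)
after link 3: o_3 = (2.0981, 2.3660, 6.4641)

2.098 2.366 6.464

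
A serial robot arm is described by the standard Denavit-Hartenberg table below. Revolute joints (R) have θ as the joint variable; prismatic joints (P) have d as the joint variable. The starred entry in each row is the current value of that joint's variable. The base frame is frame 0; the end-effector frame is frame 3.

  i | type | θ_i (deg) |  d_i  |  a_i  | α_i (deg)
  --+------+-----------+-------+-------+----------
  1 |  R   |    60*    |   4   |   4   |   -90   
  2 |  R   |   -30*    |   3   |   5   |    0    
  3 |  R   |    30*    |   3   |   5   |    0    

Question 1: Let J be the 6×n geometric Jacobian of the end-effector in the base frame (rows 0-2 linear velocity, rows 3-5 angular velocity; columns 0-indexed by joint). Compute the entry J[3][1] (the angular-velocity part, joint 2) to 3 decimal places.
-0.866

axis z_1 = (-0.8660,0.5000,0.0000); lever o_n−o_1 = (-0.5311,11.0801,2.5000)
cross product → J_v[:, 1] = (1.2500,2.1651,-9.3301)
J_ω[:, 1] = z_1
entry J[3][1] = -0.8660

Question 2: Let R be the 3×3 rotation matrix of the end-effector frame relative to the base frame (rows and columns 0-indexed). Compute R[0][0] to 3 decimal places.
0.500

End-effector x-axis (col 0 of R) = (0.5000,0.8660,0.0000)
R[0][0] = 0.5000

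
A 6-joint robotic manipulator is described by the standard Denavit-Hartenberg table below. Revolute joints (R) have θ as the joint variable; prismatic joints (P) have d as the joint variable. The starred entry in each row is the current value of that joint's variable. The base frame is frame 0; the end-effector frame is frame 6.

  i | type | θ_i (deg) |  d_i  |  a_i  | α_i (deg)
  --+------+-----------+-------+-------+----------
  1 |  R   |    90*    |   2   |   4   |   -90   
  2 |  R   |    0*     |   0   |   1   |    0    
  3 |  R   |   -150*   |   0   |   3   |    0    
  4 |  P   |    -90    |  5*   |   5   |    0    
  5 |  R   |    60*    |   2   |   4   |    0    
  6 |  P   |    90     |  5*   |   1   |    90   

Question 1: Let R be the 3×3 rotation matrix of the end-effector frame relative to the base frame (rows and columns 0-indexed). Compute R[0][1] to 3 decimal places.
-1.000

End-effector y-axis (col 1 of R) = (-1.0000,0.0000,0.0000)
R[0][1] = -1.0000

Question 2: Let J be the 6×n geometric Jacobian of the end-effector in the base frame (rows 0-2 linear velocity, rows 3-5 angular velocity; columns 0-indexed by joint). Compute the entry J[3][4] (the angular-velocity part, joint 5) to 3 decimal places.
-1.000

axis z_4 = (-1.0000,0.0000,0.0000); lever o_n−o_4 = (-7.0000,-4.0000,1.0000)
cross product → J_v[:, 4] = (0.0000,1.0000,4.0000)
J_ω[:, 4] = z_4
entry J[3][4] = -1.0000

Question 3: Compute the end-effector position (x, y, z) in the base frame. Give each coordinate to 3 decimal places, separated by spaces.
-12.000 -4.098 0.170

after link 1: o_1 = (0.0000, 4.0000, 2.0000)
after link 2: o_2 = (0.0000, 5.0000, 2.0000)
after link 3: o_3 = (0.0000, 2.4019, 3.5000)
after link 4: o_4 = (-5.0000, -0.0981, -0.8301)
after link 5: o_5 = (-7.0000, -4.0981, -0.8301)
after link 6: o_6 = (-12.0000, -4.0981, 0.1699)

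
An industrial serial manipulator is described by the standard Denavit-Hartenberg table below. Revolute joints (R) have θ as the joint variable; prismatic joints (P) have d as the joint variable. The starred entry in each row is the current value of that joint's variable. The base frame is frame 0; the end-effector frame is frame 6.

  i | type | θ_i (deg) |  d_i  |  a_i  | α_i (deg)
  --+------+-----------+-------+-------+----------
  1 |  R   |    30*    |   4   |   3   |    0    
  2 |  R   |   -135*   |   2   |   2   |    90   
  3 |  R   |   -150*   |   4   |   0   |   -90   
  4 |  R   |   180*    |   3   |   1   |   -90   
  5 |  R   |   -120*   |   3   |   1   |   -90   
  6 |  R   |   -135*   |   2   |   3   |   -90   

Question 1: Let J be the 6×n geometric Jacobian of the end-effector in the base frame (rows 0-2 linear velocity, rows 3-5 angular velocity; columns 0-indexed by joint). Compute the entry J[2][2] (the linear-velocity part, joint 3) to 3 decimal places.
4.366

axis z_2 = (-0.9659,0.2588,0.0000); lever o_n−o_2 = (-9.9405,-1.8565,-0.9768)
cross product → J_v[:, 2] = (-0.2528,-0.9435,4.3660)
J_ω[:, 2] = z_2
entry J[2][2] = 4.3660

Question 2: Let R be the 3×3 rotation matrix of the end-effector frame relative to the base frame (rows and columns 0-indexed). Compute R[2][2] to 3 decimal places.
-0.707

End-effector z-axis (col 2 of R) = (-0.6830,0.1830,-0.7071)
R[2][2] = -0.7071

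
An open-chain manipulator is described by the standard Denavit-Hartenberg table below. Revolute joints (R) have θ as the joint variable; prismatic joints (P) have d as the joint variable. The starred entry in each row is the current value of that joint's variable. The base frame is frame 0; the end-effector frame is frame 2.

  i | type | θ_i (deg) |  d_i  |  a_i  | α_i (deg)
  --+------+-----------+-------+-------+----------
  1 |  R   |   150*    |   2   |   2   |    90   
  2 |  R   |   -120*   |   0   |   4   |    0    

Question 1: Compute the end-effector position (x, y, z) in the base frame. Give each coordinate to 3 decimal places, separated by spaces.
after link 1: o_1 = (-1.7321, 1.0000, 2.0000)
after link 2: o_2 = (-0.0000, 0.0000, -1.4641)

-0.000 0.000 -1.464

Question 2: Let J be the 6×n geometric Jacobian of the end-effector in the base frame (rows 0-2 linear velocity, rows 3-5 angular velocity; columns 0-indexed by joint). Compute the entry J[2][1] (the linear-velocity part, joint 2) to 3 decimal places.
-2.000

axis z_1 = (0.5000,0.8660,0.0000); lever o_n−o_1 = (1.7321,-1.0000,-3.4641)
cross product → J_v[:, 1] = (-3.0000,1.7321,-2.0000)
J_ω[:, 1] = z_1
entry J[2][1] = -2.0000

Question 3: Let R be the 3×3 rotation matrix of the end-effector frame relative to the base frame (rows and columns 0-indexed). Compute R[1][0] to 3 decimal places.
End-effector x-axis (col 0 of R) = (0.4330,-0.2500,-0.8660)
R[1][0] = -0.2500

-0.250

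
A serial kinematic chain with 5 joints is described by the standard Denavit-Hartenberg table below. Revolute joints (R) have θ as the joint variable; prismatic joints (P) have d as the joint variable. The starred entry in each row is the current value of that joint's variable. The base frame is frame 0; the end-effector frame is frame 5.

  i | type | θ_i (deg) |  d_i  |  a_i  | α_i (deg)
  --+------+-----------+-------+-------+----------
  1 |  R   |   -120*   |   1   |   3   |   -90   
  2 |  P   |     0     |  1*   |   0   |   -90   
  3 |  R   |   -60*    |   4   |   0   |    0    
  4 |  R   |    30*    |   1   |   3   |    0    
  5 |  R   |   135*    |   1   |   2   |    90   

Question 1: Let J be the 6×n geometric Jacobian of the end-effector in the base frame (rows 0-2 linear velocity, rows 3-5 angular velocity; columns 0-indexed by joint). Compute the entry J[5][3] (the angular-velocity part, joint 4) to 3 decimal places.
axis z_3 = (0.0000,-0.0000,-1.0000); lever o_n−o_3 = (-1.4142,-1.5858,-2.0000)
cross product → J_v[:, 3] = (-1.5858,1.4142,-0.0000)
J_ω[:, 3] = z_3
entry J[5][3] = -1.0000

-1.000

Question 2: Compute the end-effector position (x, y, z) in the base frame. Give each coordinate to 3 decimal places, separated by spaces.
-2.048 -4.684 -5.000

after link 1: o_1 = (-1.5000, -2.5981, 1.0000)
after link 2: o_2 = (-0.6340, -3.0981, 1.0000)
after link 3: o_3 = (-0.6340, -3.0981, -3.0000)
after link 4: o_4 = (-0.6340, -6.0981, -4.0000)
after link 5: o_5 = (-2.0482, -4.6839, -5.0000)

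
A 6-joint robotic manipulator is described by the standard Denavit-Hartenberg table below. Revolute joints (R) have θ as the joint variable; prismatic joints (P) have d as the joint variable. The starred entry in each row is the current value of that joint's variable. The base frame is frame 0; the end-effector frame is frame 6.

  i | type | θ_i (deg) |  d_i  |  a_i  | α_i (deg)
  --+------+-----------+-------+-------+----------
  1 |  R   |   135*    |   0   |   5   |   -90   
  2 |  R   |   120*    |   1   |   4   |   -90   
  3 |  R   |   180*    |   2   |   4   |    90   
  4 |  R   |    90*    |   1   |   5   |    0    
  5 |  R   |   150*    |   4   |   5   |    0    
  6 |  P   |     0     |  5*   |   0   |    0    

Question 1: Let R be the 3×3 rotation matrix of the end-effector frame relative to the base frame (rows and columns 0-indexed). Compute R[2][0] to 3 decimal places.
-0.866

End-effector x-axis (col 0 of R) = (-0.3536,0.3536,-0.8660)
R[2][0] = -0.8660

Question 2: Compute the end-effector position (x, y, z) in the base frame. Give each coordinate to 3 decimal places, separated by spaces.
after link 1: o_1 = (-3.5355, 3.5355, 0.0000)
after link 2: o_2 = (-2.8284, 1.4142, -3.4641)
after link 3: o_3 = (-3.0179, 1.6037, 1.0000)
after link 4: o_4 = (0.7511, -0.7511, 3.5000)
after link 5: o_5 = (1.8117, 3.8451, -0.8301)
after link 6: o_6 = (5.3473, 7.3807, -0.8301)

5.347 7.381 -0.830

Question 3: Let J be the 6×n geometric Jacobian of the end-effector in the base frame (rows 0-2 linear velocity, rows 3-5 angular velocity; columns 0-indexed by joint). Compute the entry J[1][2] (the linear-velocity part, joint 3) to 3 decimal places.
axis z_2 = (0.6124,-0.6124,0.5000); lever o_n−o_2 = (8.1757,5.9664,2.6340)
cross product → J_v[:, 2] = (-4.5962,2.4749,8.6603)
J_ω[:, 2] = z_2
entry J[1][2] = 2.4749

2.475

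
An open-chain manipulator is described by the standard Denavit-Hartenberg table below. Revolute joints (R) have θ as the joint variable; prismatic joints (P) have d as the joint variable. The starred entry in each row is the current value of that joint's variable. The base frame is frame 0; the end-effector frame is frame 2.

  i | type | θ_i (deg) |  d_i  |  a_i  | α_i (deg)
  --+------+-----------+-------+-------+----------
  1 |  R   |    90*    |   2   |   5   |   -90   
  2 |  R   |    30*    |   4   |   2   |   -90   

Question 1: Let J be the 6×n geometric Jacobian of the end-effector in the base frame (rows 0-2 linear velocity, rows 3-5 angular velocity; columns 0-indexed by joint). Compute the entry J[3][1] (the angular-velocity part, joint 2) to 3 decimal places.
axis z_1 = (-1.0000,0.0000,0.0000); lever o_n−o_1 = (-4.0000,1.7321,-1.0000)
cross product → J_v[:, 1] = (-0.0000,-1.0000,-1.7321)
J_ω[:, 1] = z_1
entry J[3][1] = -1.0000

-1.000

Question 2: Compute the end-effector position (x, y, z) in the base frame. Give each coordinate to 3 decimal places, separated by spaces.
after link 1: o_1 = (0.0000, 5.0000, 2.0000)
after link 2: o_2 = (-4.0000, 6.7321, 1.0000)

-4.000 6.732 1.000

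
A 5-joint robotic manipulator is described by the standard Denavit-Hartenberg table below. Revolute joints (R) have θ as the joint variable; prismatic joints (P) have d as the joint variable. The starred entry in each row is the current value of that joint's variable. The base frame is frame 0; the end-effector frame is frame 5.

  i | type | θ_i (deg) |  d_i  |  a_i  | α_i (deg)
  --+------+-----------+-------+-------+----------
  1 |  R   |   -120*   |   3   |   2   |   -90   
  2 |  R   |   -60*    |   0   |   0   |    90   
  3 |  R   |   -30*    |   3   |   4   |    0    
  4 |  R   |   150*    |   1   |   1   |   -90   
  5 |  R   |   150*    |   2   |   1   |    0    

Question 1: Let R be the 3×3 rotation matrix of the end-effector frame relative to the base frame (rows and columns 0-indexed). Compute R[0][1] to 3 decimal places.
-0.063

End-effector y-axis (col 1 of R) = (-0.0625,0.7578,0.6495)
R[0][1] = -0.0625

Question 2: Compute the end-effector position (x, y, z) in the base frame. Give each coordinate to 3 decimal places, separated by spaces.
after link 1: o_1 = (-1.0000, -1.7321, 3.0000)
after link 2: o_2 = (-1.0000, -1.7321, 3.0000)
after link 3: o_3 = (-2.2990, 0.0179, 7.5000)
after link 4: o_4 = (-0.9910, 0.5514, 7.5670)
after link 5: o_5 = (-2.3983, 1.6139, 6.1920)

-2.398 1.614 6.192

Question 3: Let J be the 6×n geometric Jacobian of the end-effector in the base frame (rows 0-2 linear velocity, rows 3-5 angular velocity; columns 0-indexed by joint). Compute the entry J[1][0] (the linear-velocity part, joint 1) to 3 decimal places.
axis z_0 = ẑ; lever o_n−o_0 = (-2.3983,1.6139,6.1920)
cross product → J_v[:, 0] = (-1.6139,-2.3983,0.0000)
J_ω[:, 0] = z_0
entry J[1][0] = -2.3983

-2.398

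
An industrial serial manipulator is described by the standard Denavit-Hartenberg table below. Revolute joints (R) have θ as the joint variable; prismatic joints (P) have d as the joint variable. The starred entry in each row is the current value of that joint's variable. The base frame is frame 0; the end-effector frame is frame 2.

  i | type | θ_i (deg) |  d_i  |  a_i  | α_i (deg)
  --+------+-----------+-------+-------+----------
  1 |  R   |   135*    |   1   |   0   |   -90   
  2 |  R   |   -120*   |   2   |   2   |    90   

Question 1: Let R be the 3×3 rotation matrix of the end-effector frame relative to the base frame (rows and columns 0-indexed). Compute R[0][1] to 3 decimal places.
End-effector y-axis (col 1 of R) = (-0.7071,-0.7071,0.0000)
R[0][1] = -0.7071

-0.707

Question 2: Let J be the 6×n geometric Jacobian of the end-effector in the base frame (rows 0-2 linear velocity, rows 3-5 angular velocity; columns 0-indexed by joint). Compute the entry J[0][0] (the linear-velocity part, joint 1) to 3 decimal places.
2.121

axis z_0 = ẑ; lever o_n−o_0 = (-0.7071,-2.1213,2.7321)
cross product → J_v[:, 0] = (2.1213,-0.7071,0.0000)
J_ω[:, 0] = z_0
entry J[0][0] = 2.1213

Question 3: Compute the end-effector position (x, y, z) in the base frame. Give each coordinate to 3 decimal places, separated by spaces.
-0.707 -2.121 2.732

after link 1: o_1 = (0.0000, 0.0000, 1.0000)
after link 2: o_2 = (-0.7071, -2.1213, 2.7321)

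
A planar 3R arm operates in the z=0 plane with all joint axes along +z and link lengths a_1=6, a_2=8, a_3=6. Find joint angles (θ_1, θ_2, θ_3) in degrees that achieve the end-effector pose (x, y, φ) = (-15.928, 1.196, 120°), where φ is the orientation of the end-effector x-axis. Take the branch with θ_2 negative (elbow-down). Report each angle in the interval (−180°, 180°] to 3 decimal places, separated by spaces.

-145.612 -30.005 -64.383

wrist centre = target − a_3·(cos φ, sin φ) = (-12.9280, -4.0002)
cos θ_2 = (183.1344−6²−8²)/(2·6·8) = 0.8660; θ_2 = -30.0048° (elbow-down)
β = atan2(-4.0002,-12.9280) = -162.8070°; ψ = atan2(-4.0006,12.9279) = -17.1949°
θ_1 = β − ψ = -145.6121°
θ_3 = φ − θ_1 − θ_2 = -64.3831° (wrapped to (-180°,180°])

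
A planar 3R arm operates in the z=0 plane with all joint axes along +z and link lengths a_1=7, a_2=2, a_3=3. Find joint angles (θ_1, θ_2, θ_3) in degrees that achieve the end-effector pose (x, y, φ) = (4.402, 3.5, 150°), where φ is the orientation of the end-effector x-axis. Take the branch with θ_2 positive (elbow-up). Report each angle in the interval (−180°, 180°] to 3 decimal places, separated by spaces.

wrist centre = target − a_3·(cos φ, sin φ) = (7.0001, 2.0000)
cos θ_2 = (53.0011−7²−2²)/(2·7·2) = 0.0000; θ_2 = 89.9978° (elbow-up)
β = atan2(2.0000,7.0001) = 15.9452°; ψ = atan2(2.0000,7.0001) = 15.9452°
θ_1 = β − ψ = 0.0000°
θ_3 = φ − θ_1 − θ_2 = 60.0022° (wrapped to (-180°,180°])

0.000 89.998 60.002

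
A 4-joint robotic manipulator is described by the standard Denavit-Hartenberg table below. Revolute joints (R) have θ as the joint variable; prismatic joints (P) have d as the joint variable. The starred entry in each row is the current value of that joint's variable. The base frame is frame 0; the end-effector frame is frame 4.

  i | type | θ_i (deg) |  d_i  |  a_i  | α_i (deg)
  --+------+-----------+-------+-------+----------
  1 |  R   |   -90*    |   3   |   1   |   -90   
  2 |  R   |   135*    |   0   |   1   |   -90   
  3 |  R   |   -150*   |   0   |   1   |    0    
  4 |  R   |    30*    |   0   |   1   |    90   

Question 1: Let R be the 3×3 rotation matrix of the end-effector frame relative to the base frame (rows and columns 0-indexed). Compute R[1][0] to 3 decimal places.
End-effector x-axis (col 0 of R) = (0.8660,-0.3536,0.3536)
R[1][0] = -0.3536

-0.354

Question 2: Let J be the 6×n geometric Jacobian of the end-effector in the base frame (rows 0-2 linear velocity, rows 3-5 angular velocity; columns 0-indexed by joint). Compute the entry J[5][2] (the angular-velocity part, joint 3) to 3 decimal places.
0.707

axis z_2 = (-0.0000,0.7071,0.7071); lever o_n−o_2 = (1.3660,-0.9659,0.9659)
cross product → J_v[:, 2] = (1.3660,0.9659,-0.9659)
J_ω[:, 2] = z_2
entry J[5][2] = 0.7071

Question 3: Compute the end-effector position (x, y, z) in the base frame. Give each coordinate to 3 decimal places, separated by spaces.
1.366 -1.259 3.259

after link 1: o_1 = (0.0000, -1.0000, 3.0000)
after link 2: o_2 = (0.0000, -0.2929, 2.2929)
after link 3: o_3 = (0.5000, -0.9053, 2.9053)
after link 4: o_4 = (1.3660, -1.2588, 3.2588)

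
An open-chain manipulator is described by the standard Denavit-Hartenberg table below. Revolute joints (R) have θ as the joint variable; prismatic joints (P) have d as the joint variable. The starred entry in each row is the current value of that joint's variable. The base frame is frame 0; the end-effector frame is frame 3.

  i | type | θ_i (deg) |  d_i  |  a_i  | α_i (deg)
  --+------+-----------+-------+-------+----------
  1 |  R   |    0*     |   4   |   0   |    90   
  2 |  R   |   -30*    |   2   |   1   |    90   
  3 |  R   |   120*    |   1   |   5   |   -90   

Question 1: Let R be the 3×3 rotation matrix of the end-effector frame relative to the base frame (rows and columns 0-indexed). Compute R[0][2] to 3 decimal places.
-0.750

End-effector z-axis (col 2 of R) = (-0.7500,0.5000,0.4330)
R[0][2] = -0.7500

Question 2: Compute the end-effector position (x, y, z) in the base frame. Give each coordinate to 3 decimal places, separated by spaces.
after link 1: o_1 = (0.0000, 0.0000, 4.0000)
after link 2: o_2 = (0.8660, -2.0000, 3.5000)
after link 3: o_3 = (-1.7990, -6.3301, 3.8840)

-1.799 -6.330 3.884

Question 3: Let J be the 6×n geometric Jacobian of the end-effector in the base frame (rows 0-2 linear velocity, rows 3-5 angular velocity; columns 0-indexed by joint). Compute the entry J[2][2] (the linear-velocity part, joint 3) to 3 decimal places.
2.165

axis z_2 = (-0.5000,-0.0000,-0.8660); lever o_n−o_2 = (-2.6651,-4.3301,0.3840)
cross product → J_v[:, 2] = (-3.7500,2.5000,2.1651)
J_ω[:, 2] = z_2
entry J[2][2] = 2.1651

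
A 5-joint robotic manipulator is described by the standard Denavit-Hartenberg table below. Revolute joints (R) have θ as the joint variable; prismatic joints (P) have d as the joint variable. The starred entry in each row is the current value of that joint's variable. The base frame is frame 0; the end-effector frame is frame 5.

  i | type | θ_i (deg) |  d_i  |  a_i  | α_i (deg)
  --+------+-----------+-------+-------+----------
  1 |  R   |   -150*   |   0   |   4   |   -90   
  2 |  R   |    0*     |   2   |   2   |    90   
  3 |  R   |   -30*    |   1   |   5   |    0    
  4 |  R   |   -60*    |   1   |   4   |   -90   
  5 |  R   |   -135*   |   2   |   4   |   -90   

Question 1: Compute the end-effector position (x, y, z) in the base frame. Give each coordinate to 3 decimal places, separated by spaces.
after link 1: o_1 = (-3.4641, -2.0000, 0.0000)
after link 2: o_2 = (-4.1962, -4.7321, 0.0000)
after link 3: o_3 = (-9.1962, -4.7321, 1.0000)
after link 4: o_4 = (-11.1962, -1.2679, 2.0000)
after link 5: o_5 = (-11.5140, -4.7174, 4.8284)

-11.514 -4.717 4.828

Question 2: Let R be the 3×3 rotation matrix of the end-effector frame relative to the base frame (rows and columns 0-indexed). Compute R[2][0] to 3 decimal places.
0.707

End-effector x-axis (col 0 of R) = (0.3536,-0.6124,0.7071)
R[2][0] = 0.7071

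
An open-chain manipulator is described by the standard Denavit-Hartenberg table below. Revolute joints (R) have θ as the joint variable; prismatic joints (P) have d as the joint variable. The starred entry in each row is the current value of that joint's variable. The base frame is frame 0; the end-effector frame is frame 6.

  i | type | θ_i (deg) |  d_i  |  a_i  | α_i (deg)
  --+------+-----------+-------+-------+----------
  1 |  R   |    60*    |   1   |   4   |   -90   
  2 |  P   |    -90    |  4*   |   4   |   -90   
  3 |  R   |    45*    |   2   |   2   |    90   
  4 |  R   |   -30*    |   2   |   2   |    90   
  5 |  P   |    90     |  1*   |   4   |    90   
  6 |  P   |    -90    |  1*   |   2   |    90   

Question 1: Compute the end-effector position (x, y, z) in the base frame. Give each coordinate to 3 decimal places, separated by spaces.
-1.333 6.966 12.848

after link 1: o_1 = (2.0000, 3.4641, 1.0000)
after link 2: o_2 = (-1.4641, 5.4641, 5.0000)
after link 3: o_3 = (0.7606, 6.4890, 6.4142)
after link 4: o_4 = (0.0966, 5.7178, 9.0532)
after link 5: o_5 = (-3.0921, 6.5587, 11.5280)
after link 6: o_6 = (-1.3334, 6.9660, 12.8475)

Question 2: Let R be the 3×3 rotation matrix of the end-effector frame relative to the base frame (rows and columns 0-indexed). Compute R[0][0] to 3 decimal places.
0.739

End-effector x-axis (col 0 of R) = (0.7392,0.5732,0.3536)
R[0][0] = 0.7392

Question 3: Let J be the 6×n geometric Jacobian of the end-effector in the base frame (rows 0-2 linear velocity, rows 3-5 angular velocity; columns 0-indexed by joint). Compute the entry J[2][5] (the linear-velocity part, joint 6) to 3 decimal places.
prismatic axis z_5 = (0.2803,-0.7392,0.6124)
J_v[:, 5] = z_5; J_ω[:, 5] = (0,0,0)
entry J[2][5] = 0.6124

0.612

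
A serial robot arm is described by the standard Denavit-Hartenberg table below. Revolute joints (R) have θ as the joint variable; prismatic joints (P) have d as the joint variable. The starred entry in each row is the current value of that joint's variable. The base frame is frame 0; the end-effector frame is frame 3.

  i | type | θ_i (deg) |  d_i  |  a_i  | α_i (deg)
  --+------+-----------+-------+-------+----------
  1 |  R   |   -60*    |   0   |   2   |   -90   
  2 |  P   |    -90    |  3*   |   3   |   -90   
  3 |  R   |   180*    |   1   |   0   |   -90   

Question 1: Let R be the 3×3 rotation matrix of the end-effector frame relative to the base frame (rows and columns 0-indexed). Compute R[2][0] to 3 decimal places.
End-effector x-axis (col 0 of R) = (-0.0000,0.0000,-1.0000)
R[2][0] = -1.0000

-1.000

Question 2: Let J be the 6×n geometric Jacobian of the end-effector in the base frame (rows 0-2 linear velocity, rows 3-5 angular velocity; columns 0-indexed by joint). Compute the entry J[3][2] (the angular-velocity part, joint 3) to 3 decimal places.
0.500

axis z_2 = (0.5000,-0.8660,-0.0000); lever o_n−o_2 = (0.5000,-0.8660,0.0000)
cross product → J_v[:, 2] = (-0.0000,-0.0000,-0.0000)
J_ω[:, 2] = z_2
entry J[3][2] = 0.5000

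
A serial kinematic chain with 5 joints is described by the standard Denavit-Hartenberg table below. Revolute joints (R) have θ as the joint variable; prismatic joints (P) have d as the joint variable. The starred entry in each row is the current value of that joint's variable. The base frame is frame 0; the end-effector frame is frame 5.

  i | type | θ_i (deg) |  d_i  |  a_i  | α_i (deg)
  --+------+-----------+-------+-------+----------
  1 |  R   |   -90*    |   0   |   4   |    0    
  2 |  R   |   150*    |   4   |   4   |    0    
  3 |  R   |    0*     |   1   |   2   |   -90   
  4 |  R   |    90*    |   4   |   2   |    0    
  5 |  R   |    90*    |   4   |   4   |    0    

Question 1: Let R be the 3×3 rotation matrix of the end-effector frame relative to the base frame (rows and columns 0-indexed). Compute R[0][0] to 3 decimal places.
-0.500

End-effector x-axis (col 0 of R) = (-0.5000,-0.8660,-0.0000)
R[0][0] = -0.5000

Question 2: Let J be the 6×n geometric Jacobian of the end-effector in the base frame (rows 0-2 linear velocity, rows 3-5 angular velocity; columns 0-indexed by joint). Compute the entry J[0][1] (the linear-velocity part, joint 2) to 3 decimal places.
-5.732

axis z_1 = (0.0000,0.0000,1.0000); lever o_n−o_1 = (-5.9282,5.7321,3.0000)
cross product → J_v[:, 1] = (-5.7321,-5.9282,0.0000)
J_ω[:, 1] = z_1
entry J[0][1] = -5.7321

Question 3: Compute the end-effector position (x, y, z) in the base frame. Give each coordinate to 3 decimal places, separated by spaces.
-5.928 1.732 3.000

after link 1: o_1 = (0.0000, -4.0000, 0.0000)
after link 2: o_2 = (2.0000, -0.5359, 4.0000)
after link 3: o_3 = (3.0000, 1.1962, 5.0000)
after link 4: o_4 = (-0.4641, 3.1962, 3.0000)
after link 5: o_5 = (-5.9282, 1.7321, 3.0000)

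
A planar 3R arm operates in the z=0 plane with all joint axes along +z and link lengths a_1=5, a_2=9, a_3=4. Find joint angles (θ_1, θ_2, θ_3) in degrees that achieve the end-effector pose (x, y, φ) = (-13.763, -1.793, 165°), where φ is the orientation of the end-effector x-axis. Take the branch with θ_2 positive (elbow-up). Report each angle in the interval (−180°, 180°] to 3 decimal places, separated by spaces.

wrist centre = target − a_3·(cos φ, sin φ) = (-9.8993, -2.8283)
cos θ_2 = (105.9952−5²−9²)/(2·5·9) = -0.0001; θ_2 = 90.0030° (elbow-up)
β = atan2(-2.8283,-9.8993) = -164.0551°; ψ = atan2(9.0000,4.9995) = 60.9477°
θ_1 = β − ψ = -225.0028°
θ_3 = φ − θ_1 − θ_2 = -60.0002° (wrapped to (-180°,180°])

134.997 90.003 -60.000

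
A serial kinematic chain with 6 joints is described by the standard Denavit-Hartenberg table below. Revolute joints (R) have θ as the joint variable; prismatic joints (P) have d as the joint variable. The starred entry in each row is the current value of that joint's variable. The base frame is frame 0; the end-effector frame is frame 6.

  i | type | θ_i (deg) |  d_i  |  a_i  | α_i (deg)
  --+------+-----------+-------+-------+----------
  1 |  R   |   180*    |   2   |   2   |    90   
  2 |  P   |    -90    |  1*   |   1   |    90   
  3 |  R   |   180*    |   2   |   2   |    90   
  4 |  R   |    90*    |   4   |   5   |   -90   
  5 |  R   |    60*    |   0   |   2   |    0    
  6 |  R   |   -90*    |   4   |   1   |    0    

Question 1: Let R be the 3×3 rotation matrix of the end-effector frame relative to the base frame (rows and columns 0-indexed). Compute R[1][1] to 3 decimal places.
-0.866

End-effector y-axis (col 1 of R) = (0.5000,-0.8660,-0.0000)
R[1][1] = -0.8660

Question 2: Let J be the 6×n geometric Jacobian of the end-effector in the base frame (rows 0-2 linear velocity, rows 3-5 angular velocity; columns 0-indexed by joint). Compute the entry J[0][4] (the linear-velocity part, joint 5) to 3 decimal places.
-1.232

axis z_4 = (0.0000,0.0000,-1.0000); lever o_n−o_4 = (1.8660,-1.2321,-4.0000)
cross product → J_v[:, 4] = (-1.2321,-1.8660,-0.0000)
J_ω[:, 4] = z_4
entry J[0][4] = -1.2321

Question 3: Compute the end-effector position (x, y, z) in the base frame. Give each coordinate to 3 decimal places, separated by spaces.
after link 1: o_1 = (-2.0000, 0.0000, 2.0000)
after link 2: o_2 = (-2.0000, 1.0000, 1.0000)
after link 3: o_3 = (0.0000, 1.0000, 3.0000)
after link 4: o_4 = (5.0000, 5.0000, 3.0000)
after link 5: o_5 = (6.0000, 3.2679, 3.0000)
after link 6: o_6 = (6.8660, 3.7679, -1.0000)

6.866 3.768 -1.000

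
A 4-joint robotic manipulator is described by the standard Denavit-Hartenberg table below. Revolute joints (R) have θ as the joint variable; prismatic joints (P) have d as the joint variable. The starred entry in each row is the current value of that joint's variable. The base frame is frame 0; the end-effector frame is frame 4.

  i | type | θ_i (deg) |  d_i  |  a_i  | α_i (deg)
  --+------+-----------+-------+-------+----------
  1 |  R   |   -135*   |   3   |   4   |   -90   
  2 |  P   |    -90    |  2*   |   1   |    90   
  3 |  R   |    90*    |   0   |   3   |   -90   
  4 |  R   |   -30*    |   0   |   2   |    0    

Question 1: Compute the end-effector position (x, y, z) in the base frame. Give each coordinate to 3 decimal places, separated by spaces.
after link 1: o_1 = (-2.8284, -2.8284, 3.0000)
after link 2: o_2 = (-1.4142, -4.2426, 4.0000)
after link 3: o_3 = (0.7071, -6.3640, 4.0000)
after link 4: o_4 = (2.6390, -6.8816, 4.0000)

2.639 -6.882 4.000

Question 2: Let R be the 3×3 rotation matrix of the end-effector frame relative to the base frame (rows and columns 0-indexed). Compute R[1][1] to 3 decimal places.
End-effector y-axis (col 1 of R) = (-0.2588,-0.9659,-0.0000)
R[1][1] = -0.9659

-0.966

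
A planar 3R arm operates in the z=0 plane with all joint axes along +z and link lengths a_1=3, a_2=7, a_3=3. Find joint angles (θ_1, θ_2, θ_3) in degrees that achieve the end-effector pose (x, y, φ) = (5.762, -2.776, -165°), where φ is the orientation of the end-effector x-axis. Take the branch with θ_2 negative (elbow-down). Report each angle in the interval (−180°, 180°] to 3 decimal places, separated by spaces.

30.014 -60.016 -134.998

wrist centre = target − a_3·(cos φ, sin φ) = (8.6598, -1.9995)
cos θ_2 = (78.9899−3²−7²)/(2·3·7) = 0.4998; θ_2 = -60.0159° (elbow-down)
β = atan2(-1.9995,8.6598) = -13.0017°; ψ = atan2(-6.0631,6.4983) = -43.0159°
θ_1 = β − ψ = 30.0141°
θ_3 = φ − θ_1 − θ_2 = -134.9983° (wrapped to (-180°,180°])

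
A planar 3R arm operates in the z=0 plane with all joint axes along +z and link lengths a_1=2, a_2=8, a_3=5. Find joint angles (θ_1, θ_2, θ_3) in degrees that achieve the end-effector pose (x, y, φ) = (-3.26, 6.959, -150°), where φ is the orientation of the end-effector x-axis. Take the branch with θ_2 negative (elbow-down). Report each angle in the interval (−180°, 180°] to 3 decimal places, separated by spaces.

120.022 -45.024 135.002

wrist centre = target − a_3·(cos φ, sin φ) = (1.0701, 9.4590)
cos θ_2 = (90.6179−2²−8²)/(2·2·8) = 0.7068; θ_2 = -45.0242° (elbow-down)
β = atan2(9.4590,1.0701) = 83.5454°; ψ = atan2(-5.6592,7.6545) = -36.4770°
θ_1 = β − ψ = 120.0224°
θ_3 = φ − θ_1 − θ_2 = 135.0019° (wrapped to (-180°,180°])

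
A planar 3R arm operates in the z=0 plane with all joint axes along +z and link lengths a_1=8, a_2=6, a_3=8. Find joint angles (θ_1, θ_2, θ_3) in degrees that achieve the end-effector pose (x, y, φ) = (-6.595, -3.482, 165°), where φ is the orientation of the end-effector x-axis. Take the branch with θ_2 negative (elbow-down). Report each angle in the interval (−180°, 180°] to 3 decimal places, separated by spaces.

wrist centre = target − a_3·(cos φ, sin φ) = (1.1324, -5.5526)
cos θ_2 = (32.1132−8²−6²)/(2·8·6) = -0.7072; θ_2 = -135.0039° (elbow-down)
β = atan2(-5.5526,1.1324) = -78.4730°; ψ = atan2(-4.2424,3.7571) = -48.4716°
θ_1 = β − ψ = -30.0014°
θ_3 = φ − θ_1 − θ_2 = -29.9947° (wrapped to (-180°,180°])

-30.001 -135.004 -29.995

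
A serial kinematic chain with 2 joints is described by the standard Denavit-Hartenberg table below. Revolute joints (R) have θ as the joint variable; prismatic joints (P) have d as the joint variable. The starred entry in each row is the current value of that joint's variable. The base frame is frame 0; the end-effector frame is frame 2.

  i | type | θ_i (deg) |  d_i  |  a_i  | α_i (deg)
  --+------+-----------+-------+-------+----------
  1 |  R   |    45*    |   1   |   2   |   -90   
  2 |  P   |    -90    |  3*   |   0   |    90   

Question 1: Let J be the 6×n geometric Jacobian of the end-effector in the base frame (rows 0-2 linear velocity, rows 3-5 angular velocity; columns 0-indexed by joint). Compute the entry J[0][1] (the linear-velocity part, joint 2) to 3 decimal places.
prismatic axis z_1 = (-0.7071,0.7071,0.0000)
J_v[:, 1] = z_1; J_ω[:, 1] = (0,0,0)
entry J[0][1] = -0.7071

-0.707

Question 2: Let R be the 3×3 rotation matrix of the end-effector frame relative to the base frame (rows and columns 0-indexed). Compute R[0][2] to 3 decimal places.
End-effector z-axis (col 2 of R) = (-0.7071,-0.7071,0.0000)
R[0][2] = -0.7071

-0.707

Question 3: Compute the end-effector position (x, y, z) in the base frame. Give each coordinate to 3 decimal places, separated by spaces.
-0.707 3.536 1.000

after link 1: o_1 = (1.4142, 1.4142, 1.0000)
after link 2: o_2 = (-0.7071, 3.5355, 1.0000)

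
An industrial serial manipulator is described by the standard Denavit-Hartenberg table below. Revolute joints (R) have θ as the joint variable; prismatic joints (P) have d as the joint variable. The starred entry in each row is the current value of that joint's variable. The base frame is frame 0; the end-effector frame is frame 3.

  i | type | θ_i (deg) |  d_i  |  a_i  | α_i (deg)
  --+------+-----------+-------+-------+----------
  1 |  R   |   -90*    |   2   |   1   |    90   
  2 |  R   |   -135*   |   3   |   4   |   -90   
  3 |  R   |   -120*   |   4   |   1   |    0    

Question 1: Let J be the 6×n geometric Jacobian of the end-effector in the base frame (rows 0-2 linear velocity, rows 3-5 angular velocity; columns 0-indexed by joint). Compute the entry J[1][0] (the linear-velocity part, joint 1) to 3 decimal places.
axis z_0 = ẑ; lever o_n−o_0 = (-3.8660,-1.3536,-3.3033)
cross product → J_v[:, 0] = (1.3536,-3.8660,0.0000)
J_ω[:, 0] = z_0
entry J[1][0] = -3.8660

-3.866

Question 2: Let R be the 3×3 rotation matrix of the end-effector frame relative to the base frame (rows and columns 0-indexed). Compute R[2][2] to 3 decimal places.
-0.707

End-effector z-axis (col 2 of R) = (-0.0000,-0.7071,-0.7071)
R[2][2] = -0.7071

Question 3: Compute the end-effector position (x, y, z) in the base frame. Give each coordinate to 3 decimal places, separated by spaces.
-3.866 -1.354 -3.303

after link 1: o_1 = (0.0000, -1.0000, 2.0000)
after link 2: o_2 = (-3.0000, 1.8284, -0.8284)
after link 3: o_3 = (-3.8660, -1.3536, -3.3033)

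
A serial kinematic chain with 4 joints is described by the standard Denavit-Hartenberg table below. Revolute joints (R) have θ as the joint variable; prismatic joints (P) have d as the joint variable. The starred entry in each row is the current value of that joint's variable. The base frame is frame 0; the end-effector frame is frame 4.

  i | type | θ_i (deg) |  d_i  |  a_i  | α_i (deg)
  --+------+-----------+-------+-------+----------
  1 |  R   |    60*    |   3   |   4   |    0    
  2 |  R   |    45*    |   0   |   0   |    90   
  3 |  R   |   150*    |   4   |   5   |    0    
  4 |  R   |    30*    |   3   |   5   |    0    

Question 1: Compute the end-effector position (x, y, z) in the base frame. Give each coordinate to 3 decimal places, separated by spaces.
11.176 -3.736 5.500

after link 1: o_1 = (2.0000, 3.4641, 3.0000)
after link 2: o_2 = (2.0000, 3.4641, 3.0000)
after link 3: o_3 = (6.9844, 0.3168, 5.5000)
after link 4: o_4 = (11.1763, -3.7364, 5.5000)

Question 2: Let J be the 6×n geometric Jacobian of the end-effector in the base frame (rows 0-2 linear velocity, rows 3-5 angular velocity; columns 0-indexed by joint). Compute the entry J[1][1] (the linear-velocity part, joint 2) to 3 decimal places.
axis z_1 = (0.0000,0.0000,1.0000); lever o_n−o_1 = (9.1763,-7.2005,2.5000)
cross product → J_v[:, 1] = (7.2005,9.1763,-0.0000)
J_ω[:, 1] = z_1
entry J[1][1] = 9.1763

9.176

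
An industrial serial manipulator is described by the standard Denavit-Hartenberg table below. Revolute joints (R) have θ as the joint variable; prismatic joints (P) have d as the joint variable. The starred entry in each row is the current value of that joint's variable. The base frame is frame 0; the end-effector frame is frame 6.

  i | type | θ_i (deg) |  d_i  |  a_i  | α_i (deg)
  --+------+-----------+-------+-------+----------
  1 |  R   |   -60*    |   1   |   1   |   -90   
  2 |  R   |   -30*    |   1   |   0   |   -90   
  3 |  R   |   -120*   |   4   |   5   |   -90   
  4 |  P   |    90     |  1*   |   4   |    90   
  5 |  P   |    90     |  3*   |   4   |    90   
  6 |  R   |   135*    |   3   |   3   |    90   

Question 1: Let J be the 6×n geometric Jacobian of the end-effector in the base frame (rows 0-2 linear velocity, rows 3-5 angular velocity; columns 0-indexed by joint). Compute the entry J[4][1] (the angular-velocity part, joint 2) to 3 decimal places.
0.500

axis z_1 = (0.8660,0.5000,0.0000); lever o_n−o_1 = (7.8417,8.8271,1.3143)
cross product → J_v[:, 1] = (0.6571,-1.1382,3.7237)
J_ω[:, 1] = z_1
entry J[4][1] = 0.5000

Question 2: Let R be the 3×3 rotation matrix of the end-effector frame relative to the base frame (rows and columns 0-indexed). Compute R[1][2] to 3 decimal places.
End-effector z-axis (col 2 of R) = (0.9486,0.2888,0.1294)
R[1][2] = 0.2888

0.289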